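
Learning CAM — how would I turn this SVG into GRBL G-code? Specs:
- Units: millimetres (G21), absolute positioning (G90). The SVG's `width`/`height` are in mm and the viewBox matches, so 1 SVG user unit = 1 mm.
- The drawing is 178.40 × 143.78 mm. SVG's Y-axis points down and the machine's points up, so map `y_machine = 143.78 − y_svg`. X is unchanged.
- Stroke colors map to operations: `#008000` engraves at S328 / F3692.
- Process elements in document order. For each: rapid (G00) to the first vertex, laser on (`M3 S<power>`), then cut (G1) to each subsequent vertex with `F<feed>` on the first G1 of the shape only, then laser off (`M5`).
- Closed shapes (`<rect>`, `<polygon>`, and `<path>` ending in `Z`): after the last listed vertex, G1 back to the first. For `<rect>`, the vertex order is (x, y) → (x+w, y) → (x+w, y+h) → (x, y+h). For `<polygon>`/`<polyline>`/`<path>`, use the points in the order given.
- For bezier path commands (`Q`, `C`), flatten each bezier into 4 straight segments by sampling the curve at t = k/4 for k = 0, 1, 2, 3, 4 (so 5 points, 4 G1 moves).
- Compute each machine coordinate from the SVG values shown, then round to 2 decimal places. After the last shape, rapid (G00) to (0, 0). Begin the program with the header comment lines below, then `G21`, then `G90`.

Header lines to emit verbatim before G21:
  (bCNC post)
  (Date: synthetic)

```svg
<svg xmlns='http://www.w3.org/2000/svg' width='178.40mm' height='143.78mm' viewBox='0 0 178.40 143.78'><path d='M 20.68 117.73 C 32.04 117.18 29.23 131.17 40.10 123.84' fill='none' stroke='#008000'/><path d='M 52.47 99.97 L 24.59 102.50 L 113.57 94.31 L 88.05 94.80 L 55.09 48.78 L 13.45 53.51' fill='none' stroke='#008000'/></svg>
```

Since the viewBox matches the mm dimensions, user units are millimetres directly. The only transform is the Y-flip y_m = 143.78 − y_svg.

Shape 1 is a cubic bezier drawn with `<path>`. Its stroke #008000 means engrave at S328, F3692. After flipping Y the toolpath is (20.68,26.05) → (26.98,24.30) → (30.57,20.45) → (34.08,17.88) → (40.10,19.94).

Shape 2 is a open polyline drawn with `<path>`. Its stroke #008000 means engrave at S328, F3692. After flipping Y the toolpath is (52.47,43.81) → (24.59,41.28) → (113.57,49.47) → (88.05,48.98) → (55.09,95.00) → (13.45,90.27).

(bCNC post)
(Date: synthetic)
G21
G90
G00 X20.68 Y26.05
M3 S328
G1 X26.98 Y24.30 F3692
G1 X30.57 Y20.45
G1 X34.08 Y17.88
G1 X40.10 Y19.94
M5
G00 X52.47 Y43.81
M3 S328
G1 X24.59 Y41.28 F3692
G1 X113.57 Y49.47
G1 X88.05 Y48.98
G1 X55.09 Y95.00
G1 X13.45 Y90.27
M5
G00 X0.00 Y0.00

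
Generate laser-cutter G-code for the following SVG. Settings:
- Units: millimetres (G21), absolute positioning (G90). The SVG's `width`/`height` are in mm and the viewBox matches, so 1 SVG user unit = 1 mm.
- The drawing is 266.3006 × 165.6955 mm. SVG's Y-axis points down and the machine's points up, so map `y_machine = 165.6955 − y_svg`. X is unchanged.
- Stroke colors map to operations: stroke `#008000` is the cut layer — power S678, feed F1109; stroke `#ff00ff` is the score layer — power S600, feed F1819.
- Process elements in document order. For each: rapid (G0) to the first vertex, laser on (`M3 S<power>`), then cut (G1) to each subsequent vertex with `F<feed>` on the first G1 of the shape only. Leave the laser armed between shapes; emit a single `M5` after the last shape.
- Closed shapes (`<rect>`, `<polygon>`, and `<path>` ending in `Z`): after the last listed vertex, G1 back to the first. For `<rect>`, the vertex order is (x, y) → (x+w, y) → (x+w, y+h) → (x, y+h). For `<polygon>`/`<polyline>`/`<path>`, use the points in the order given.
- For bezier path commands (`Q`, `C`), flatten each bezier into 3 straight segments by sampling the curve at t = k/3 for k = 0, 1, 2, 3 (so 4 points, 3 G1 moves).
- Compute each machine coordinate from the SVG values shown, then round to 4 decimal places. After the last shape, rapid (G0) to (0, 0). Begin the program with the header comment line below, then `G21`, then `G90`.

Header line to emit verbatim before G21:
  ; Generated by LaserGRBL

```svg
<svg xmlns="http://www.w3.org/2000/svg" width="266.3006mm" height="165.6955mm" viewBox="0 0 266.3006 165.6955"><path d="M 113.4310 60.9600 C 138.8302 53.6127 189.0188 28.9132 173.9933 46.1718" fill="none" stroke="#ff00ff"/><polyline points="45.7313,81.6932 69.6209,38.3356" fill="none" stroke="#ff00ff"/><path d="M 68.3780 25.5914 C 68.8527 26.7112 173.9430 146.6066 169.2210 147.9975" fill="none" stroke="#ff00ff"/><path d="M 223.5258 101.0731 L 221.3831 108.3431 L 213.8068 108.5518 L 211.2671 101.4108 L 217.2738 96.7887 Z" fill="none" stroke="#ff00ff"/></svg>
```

; Generated by LaserGRBL
G21
G90
G0 X113.4310 Y104.7355
M3 S600
G1 X143.7599 Y115.6702 F1819
G1 X170.6142 Y124.9929
G1 X173.9933 Y119.5237
G0 X45.7313 Y84.0023
M3 S600
G1 X69.6209 Y127.3599 F1819
G0 X68.3780 Y140.1041
M3 S600
G1 X95.7828 Y108.1806 F1819
G1 X145.2807 Y49.8022
G1 X169.2210 Y17.6980
G0 X223.5258 Y64.6224
M3 S600
G1 X221.3831 Y57.3524 F1819
G1 X213.8068 Y57.1437
G1 X211.2671 Y64.2847
G1 X217.2738 Y68.9068
G1 X223.5258 Y64.6224
M5
G0 X0.0000 Y0.0000

Since the viewBox matches the mm dimensions, user units are millimetres directly. The only transform is the Y-flip y_m = 165.6955 − y_svg.

Shape 1 is a cubic bezier drawn with `<path>`. Its stroke #ff00ff means score at S600, F1819. After flipping Y the toolpath is (113.4310,104.7355) → (143.7599,115.6702) → (170.6142,124.9929) → (173.9933,119.5237).

Shape 2 is a line segment drawn with `<polyline>`. Its stroke #ff00ff means score at S600, F1819. After flipping Y the toolpath is (45.7313,84.0023) → (69.6209,127.3599).

Shape 3 is a cubic bezier drawn with `<path>`. Its stroke #ff00ff means score at S600, F1819. After flipping Y the toolpath is (68.3780,140.1041) → (95.7828,108.1806) → (145.2807,49.8022) → (169.2210,17.6980).

Shape 4 is a regular polygon drawn with `<path>`. Its stroke #ff00ff means score at S600, F1819. After flipping Y the toolpath is (223.5258,64.6224) → (221.3831,57.3524) → (213.8068,57.1437) → (211.2671,64.2847) → (217.2738,68.9068) → (223.5258,64.6224), returning to the start.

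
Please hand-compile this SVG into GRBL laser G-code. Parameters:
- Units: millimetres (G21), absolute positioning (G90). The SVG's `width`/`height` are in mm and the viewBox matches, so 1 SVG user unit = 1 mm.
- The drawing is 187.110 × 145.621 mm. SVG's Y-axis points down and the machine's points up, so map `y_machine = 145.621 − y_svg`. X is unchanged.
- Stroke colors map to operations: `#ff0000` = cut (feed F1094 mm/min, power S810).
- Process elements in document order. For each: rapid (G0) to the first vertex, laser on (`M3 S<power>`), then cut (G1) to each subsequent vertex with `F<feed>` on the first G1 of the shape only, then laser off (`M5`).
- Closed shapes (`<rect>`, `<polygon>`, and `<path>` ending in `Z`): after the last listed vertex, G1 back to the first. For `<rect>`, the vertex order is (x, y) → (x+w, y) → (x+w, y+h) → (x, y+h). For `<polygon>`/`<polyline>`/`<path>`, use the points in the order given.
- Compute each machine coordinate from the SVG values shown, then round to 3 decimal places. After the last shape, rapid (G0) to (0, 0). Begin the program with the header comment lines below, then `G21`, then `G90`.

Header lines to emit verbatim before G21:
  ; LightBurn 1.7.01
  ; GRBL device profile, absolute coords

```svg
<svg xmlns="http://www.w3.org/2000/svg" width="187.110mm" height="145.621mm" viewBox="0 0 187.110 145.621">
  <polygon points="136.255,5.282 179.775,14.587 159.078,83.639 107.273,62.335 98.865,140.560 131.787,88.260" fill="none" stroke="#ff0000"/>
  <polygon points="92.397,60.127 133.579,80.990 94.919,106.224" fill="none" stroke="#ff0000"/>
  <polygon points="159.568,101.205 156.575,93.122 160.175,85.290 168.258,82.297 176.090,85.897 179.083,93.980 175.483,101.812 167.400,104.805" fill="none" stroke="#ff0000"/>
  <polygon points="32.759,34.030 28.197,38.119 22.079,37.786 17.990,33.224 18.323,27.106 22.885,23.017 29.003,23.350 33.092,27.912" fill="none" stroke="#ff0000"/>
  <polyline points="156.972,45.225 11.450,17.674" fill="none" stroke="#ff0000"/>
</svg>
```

; LightBurn 1.7.01
; GRBL device profile, absolute coords
G21
G90
G0 X136.255 Y140.339
M3 S810
G1 X179.775 Y131.034 F1094
G1 X159.078 Y61.982
G1 X107.273 Y83.286
G1 X98.865 Y5.061
G1 X131.787 Y57.361
G1 X136.255 Y140.339
M5
G0 X92.397 Y85.494
M3 S810
G1 X133.579 Y64.631 F1094
G1 X94.919 Y39.397
G1 X92.397 Y85.494
M5
G0 X159.568 Y44.416
M3 S810
G1 X156.575 Y52.499 F1094
G1 X160.175 Y60.331
G1 X168.258 Y63.324
G1 X176.090 Y59.724
G1 X179.083 Y51.641
G1 X175.483 Y43.809
G1 X167.400 Y40.816
G1 X159.568 Y44.416
M5
G0 X32.759 Y111.591
M3 S810
G1 X28.197 Y107.502 F1094
G1 X22.079 Y107.835
G1 X17.990 Y112.397
G1 X18.323 Y118.515
G1 X22.885 Y122.604
G1 X29.003 Y122.271
G1 X33.092 Y117.709
G1 X32.759 Y111.591
M5
G0 X156.972 Y100.396
M3 S810
G1 X11.450 Y127.947 F1094
M5
G0 X0.000 Y0.000

viewBox `0 0 187.110 145.621` with mm width/height → 1 unit = 1 mm. Flip: y_m = 145.621 − y_svg.

**Shape 1** — `<polygon>` closed polygon, stroke `#ff0000` → cut (S810, F1094). Machine vertices: (136.255,140.339) → (179.775,131.034) → (159.078,61.982) → (107.273,83.286) → (98.865,5.061) → (131.787,57.361) → (136.255,140.339). Closed: final G1 returns to the first vertex.

**Shape 2** — `<polygon>` regular polygon, stroke `#ff0000` → cut (S810, F1094). Machine vertices: (92.397,85.494) → (133.579,64.631) → (94.919,39.397) → (92.397,85.494). Closed: final G1 returns to the first vertex.

**Shape 3** — `<polygon>` regular polygon, stroke `#ff0000` → cut (S810, F1094). Machine vertices: (159.568,44.416) → (156.575,52.499) → (160.175,60.331) → (168.258,63.324) → (176.090,59.724) → (179.083,51.641) → (175.483,43.809) → (167.400,40.816) → (159.568,44.416). Closed: final G1 returns to the first vertex.

**Shape 4** — `<polygon>` regular polygon, stroke `#ff0000` → cut (S810, F1094). Machine vertices: (32.759,111.591) → (28.197,107.502) → (22.079,107.835) → (17.990,112.397) → (18.323,118.515) → (22.885,122.604) → (29.003,122.271) → (33.092,117.709) → (32.759,111.591). Closed: final G1 returns to the first vertex.

**Shape 5** — `<polyline>` line segment, stroke `#ff0000` → cut (S810, F1094). Machine vertices: (156.972,100.396) → (11.450,127.947). Open path.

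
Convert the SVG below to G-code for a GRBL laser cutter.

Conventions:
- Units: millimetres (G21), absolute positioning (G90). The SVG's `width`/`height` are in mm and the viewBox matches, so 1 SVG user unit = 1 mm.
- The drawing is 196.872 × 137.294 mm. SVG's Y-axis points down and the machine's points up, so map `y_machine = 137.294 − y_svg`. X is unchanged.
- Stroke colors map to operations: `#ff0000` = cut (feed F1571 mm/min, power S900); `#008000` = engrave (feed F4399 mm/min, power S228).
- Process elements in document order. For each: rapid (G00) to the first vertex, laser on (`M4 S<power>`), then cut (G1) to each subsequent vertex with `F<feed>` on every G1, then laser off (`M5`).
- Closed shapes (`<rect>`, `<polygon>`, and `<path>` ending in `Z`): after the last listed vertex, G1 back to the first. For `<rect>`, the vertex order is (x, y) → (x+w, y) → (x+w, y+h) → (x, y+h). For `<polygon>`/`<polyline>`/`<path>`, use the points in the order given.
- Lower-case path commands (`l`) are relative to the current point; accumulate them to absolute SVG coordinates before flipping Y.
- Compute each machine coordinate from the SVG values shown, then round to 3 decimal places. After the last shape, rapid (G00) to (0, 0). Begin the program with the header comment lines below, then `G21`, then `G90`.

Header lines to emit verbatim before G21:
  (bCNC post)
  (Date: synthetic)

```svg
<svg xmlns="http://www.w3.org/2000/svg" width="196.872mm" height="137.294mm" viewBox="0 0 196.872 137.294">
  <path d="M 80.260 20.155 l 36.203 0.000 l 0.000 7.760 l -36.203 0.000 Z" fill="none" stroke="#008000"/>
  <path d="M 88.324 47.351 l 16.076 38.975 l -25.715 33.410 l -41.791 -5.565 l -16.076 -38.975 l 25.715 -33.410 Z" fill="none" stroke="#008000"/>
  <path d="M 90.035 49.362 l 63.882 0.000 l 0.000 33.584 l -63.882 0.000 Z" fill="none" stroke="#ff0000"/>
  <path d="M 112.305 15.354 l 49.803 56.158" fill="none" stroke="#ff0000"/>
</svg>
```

viewBox `0 0 196.872 137.294` with mm width/height → 1 unit = 1 mm. Flip: y_m = 137.294 − y_svg.

**Shape 1** — `<path>` rectangle, stroke `#008000` → engrave (S228, F4399). Machine vertices: (80.260,117.139) → (116.463,117.139) → (116.463,109.379) → (80.260,109.379) → (80.260,117.139). Closed: final G1 returns to the first vertex.

**Shape 2** — `<path>` regular polygon, stroke `#008000` → engrave (S228, F4399). Machine vertices: (88.324,89.943) → (104.400,50.968) → (78.685,17.558) → (36.894,23.123) → (20.818,62.098) → (46.533,95.508) → (88.324,89.943). Closed: final G1 returns to the first vertex.

**Shape 3** — `<path>` rectangle, stroke `#ff0000` → cut (S900, F1571). Machine vertices: (90.035,87.932) → (153.917,87.932) → (153.917,54.348) → (90.035,54.348) → (90.035,87.932). Closed: final G1 returns to the first vertex.

**Shape 4** — `<path>` line segment, stroke `#ff0000` → cut (S900, F1571). Machine vertices: (112.305,121.940) → (162.108,65.782). Open path.

(bCNC post)
(Date: synthetic)
G21
G90
G00 X80.260 Y117.139
M4 S228
G1 X116.463 Y117.139 F4399
G1 X116.463 Y109.379 F4399
G1 X80.260 Y109.379 F4399
G1 X80.260 Y117.139 F4399
M5
G00 X88.324 Y89.943
M4 S228
G1 X104.400 Y50.968 F4399
G1 X78.685 Y17.558 F4399
G1 X36.894 Y23.123 F4399
G1 X20.818 Y62.098 F4399
G1 X46.533 Y95.508 F4399
G1 X88.324 Y89.943 F4399
M5
G00 X90.035 Y87.932
M4 S900
G1 X153.917 Y87.932 F1571
G1 X153.917 Y54.348 F1571
G1 X90.035 Y54.348 F1571
G1 X90.035 Y87.932 F1571
M5
G00 X112.305 Y121.940
M4 S900
G1 X162.108 Y65.782 F1571
M5
G00 X0.000 Y0.000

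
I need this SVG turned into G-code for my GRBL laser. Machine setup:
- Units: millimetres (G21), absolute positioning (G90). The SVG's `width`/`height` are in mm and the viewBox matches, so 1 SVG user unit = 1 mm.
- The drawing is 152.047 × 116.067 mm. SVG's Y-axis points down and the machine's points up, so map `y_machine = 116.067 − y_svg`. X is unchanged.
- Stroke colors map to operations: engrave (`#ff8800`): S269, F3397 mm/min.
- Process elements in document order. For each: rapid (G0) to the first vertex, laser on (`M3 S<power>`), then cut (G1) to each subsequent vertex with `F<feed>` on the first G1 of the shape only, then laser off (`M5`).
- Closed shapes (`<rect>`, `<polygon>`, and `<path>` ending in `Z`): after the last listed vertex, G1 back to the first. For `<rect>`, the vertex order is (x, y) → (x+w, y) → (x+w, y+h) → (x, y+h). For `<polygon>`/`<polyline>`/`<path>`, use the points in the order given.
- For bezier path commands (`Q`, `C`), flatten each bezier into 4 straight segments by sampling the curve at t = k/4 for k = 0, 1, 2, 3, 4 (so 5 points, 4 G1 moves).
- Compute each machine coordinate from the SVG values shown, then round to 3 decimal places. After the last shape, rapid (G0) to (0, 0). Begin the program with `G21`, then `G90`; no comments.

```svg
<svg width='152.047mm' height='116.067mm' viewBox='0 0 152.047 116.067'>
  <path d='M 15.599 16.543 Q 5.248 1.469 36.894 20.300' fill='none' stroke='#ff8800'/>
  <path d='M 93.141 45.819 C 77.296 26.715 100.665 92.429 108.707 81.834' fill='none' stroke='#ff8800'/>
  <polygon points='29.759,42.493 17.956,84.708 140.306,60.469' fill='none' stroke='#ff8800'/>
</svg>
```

G21
G90
G0 X15.599 Y99.524
M3 S269
G1 X13.048 Y104.942 F3397
G1 X15.747 Y106.122
G1 X23.696 Y103.063
G1 X36.894 Y95.767
M5
G0 X93.141 Y70.248
M3 S269
G1 X87.758 Y71.190 F3397
G1 X91.966 Y55.431
G1 X100.654 Y38.077
G1 X108.707 Y34.233
M5
G0 X29.759 Y73.574
M3 S269
G1 X17.956 Y31.359 F3397
G1 X140.306 Y55.598
G1 X29.759 Y73.574
M5
G0 X0.000 Y0.000

Since the viewBox matches the mm dimensions, user units are millimetres directly. The only transform is the Y-flip y_m = 116.067 − y_svg.

Shape 1 is a quadratic bezier drawn with `<path>`. Its stroke #ff8800 means engrave at S269, F3397. After flipping Y the toolpath is (15.599,99.524) → (13.048,104.942) → (15.747,106.122) → (23.696,103.063) → (36.894,95.767).

Shape 2 is a cubic bezier drawn with `<path>`. Its stroke #ff8800 means engrave at S269, F3397. After flipping Y the toolpath is (93.141,70.248) → (87.758,71.190) → (91.966,55.431) → (100.654,38.077) → (108.707,34.233).

Shape 3 is a closed polygon drawn with `<polygon>`. Its stroke #ff8800 means engrave at S269, F3397. After flipping Y the toolpath is (29.759,73.574) → (17.956,31.359) → (140.306,55.598) → (29.759,73.574), returning to the start.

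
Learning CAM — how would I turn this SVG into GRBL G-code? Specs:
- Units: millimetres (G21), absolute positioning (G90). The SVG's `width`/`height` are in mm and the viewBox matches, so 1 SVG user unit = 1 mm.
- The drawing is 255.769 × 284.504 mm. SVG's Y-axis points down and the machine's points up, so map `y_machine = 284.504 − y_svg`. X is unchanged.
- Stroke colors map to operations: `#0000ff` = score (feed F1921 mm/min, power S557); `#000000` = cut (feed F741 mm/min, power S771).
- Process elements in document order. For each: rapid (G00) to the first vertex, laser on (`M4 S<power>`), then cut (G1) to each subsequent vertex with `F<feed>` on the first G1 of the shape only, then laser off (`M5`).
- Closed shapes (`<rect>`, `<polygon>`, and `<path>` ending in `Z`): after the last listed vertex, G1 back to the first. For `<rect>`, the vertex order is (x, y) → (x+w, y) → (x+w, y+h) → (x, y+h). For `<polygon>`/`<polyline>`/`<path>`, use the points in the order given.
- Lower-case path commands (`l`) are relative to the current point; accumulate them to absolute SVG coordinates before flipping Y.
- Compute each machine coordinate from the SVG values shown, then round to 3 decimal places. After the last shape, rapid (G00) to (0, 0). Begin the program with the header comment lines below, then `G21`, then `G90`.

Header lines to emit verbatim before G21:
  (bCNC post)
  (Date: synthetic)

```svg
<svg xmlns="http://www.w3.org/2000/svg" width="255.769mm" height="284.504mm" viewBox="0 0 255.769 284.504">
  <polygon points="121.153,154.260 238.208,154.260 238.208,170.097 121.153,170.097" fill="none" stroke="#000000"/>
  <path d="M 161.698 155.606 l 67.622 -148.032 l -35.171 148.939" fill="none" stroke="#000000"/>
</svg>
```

1 u = 1 mm; y_m = 284.504 − y.

[1] `<polygon>` rectangle, #000000→cut S771 F741: (121.153,130.244) → (238.208,130.244) → (238.208,114.407) → (121.153,114.407) → (121.153,130.244) (closed)

[2] `<path>` open polyline, #000000→cut S771 F741: (161.698,128.898) → (229.320,276.930) → (194.149,127.991)

(bCNC post)
(Date: synthetic)
G21
G90
G00 X121.153 Y130.244
M4 S771
G1 X238.208 Y130.244 F741
G1 X238.208 Y114.407
G1 X121.153 Y114.407
G1 X121.153 Y130.244
M5
G00 X161.698 Y128.898
M4 S771
G1 X229.320 Y276.930 F741
G1 X194.149 Y127.991
M5
G00 X0.000 Y0.000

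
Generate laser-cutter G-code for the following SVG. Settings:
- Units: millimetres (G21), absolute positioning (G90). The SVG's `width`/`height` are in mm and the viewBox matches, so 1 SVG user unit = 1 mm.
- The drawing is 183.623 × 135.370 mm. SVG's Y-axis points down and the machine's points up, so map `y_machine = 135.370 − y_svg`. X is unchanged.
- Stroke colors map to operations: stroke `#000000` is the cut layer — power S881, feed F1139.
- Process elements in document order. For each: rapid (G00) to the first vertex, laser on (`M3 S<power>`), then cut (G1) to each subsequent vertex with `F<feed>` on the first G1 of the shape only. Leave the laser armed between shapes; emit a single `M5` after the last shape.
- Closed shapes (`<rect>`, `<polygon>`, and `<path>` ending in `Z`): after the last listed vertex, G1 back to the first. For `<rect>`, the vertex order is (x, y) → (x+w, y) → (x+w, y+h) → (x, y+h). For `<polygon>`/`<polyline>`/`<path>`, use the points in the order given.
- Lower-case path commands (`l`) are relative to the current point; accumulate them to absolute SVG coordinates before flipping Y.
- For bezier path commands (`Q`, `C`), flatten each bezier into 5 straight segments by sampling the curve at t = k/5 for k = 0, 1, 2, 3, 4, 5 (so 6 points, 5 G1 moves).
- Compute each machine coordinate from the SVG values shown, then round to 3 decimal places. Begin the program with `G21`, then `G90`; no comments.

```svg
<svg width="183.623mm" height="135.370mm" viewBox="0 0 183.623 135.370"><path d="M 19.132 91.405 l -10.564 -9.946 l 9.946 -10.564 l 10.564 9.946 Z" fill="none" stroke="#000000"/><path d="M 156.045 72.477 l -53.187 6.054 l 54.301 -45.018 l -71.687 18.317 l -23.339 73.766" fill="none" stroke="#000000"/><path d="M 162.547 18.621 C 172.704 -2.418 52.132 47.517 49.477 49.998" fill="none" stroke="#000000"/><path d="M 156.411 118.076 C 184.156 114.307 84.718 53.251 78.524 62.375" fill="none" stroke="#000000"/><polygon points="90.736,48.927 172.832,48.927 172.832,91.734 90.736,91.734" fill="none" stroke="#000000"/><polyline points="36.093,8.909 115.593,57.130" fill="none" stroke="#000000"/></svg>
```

G21
G90
G00 X19.132 Y43.965
M3 S881
G1 X8.568 Y53.911 F1139
G1 X18.514 Y64.475
G1 X29.078 Y54.529
G1 X19.132 Y43.965
G00 X156.045 Y62.893
M3 S881
G1 X102.858 Y56.839 F1139
G1 X157.159 Y101.857
G1 X85.472 Y83.540
G1 X62.133 Y9.774
G00 X162.547 Y116.749
M3 S881
G1 X154.943 Y121.803 F1139
G1 X127.899 Y115.508
G1 X93.350 Y103.548
G1 X63.231 Y91.608
G1 X49.477 Y85.372
G00 X156.411 Y17.294
M3 S881
G1 X159.559 Y25.410 F1139
G1 X142.764 Y41.157
G1 X116.607 Y58.415
G1 X91.666 Y71.068
G1 X78.524 Y72.995
G00 X90.736 Y86.443
M3 S881
G1 X172.832 Y86.443 F1139
G1 X172.832 Y43.636
G1 X90.736 Y43.636
G1 X90.736 Y86.443
G00 X36.093 Y126.461
M3 S881
G1 X115.593 Y78.240 F1139
M5

viewBox `0 0 183.623 135.370` with mm width/height → 1 unit = 1 mm. Flip: y_m = 135.370 − y_svg.

**Shape 1** — `<path>` regular polygon, stroke `#000000` → cut (S881, F1139). Machine vertices: (19.132,43.965) → (8.568,53.911) → (18.514,64.475) → (29.078,54.529) → (19.132,43.965). Closed: final G1 returns to the first vertex.

**Shape 2** — `<path>` open polyline, stroke `#000000` → cut (S881, F1139). Machine vertices: (156.045,62.893) → (102.858,56.839) → (157.159,101.857) → (85.472,83.540) → (62.133,9.774). Open path.

**Shape 3** — `<path>` cubic bezier, stroke `#000000` → cut (S881, F1139). Control points (SVG): P0=(162.547,18.621), P1=(172.704,-2.418), P2=(52.132,47.517), P3=(49.477,49.998); sampled at t=k/5. Machine vertices: (162.547,116.749) → (154.943,121.803) → (127.899,115.508) → (93.350,103.548) → (63.231,91.608) → (49.477,85.372). Open path.

**Shape 4** — `<path>` cubic bezier, stroke `#000000` → cut (S881, F1139). Control points (SVG): P0=(156.411,118.076), P1=(184.156,114.307), P2=(84.718,53.251), P3=(78.524,62.375); sampled at t=k/5. Machine vertices: (156.411,17.294) → (159.559,25.410) → (142.764,41.157) → (116.607,58.415) → (91.666,71.068) → (78.524,72.995). Open path.

**Shape 5** — `<polygon>` rectangle, stroke `#000000` → cut (S881, F1139). Machine vertices: (90.736,86.443) → (172.832,86.443) → (172.832,43.636) → (90.736,43.636) → (90.736,86.443). Closed: final G1 returns to the first vertex.

**Shape 6** — `<polyline>` line segment, stroke `#000000` → cut (S881, F1139). Machine vertices: (36.093,126.461) → (115.593,78.240). Open path.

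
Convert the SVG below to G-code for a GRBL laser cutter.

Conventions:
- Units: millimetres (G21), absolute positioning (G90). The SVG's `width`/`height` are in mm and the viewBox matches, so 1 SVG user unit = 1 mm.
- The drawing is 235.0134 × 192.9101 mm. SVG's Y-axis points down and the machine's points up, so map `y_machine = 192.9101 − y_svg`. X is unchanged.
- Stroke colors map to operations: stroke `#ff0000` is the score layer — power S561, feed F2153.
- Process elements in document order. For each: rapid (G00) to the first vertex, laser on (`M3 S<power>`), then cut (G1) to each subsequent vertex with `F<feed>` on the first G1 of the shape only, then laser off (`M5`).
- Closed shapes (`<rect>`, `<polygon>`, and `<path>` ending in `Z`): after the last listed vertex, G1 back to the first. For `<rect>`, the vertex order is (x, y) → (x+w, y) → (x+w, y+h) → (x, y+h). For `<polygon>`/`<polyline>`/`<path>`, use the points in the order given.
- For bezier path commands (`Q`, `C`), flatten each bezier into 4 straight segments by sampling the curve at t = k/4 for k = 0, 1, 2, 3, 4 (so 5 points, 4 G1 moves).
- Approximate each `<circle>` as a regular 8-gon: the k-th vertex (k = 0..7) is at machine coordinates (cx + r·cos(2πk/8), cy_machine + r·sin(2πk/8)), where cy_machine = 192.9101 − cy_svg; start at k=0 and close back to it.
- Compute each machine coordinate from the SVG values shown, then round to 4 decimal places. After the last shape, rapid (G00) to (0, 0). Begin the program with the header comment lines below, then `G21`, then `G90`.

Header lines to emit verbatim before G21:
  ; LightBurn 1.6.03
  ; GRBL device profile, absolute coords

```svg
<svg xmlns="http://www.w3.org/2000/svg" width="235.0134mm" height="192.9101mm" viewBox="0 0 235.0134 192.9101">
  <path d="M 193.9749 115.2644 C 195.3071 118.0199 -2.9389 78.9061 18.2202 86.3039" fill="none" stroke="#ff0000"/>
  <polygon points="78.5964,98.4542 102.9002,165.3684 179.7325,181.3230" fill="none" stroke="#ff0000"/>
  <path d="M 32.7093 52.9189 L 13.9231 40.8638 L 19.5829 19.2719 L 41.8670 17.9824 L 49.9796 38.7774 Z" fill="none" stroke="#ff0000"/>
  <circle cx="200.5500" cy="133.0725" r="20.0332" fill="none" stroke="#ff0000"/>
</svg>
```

; LightBurn 1.6.03
; GRBL device profile, absolute coords
G21
G90
G00 X193.9749 Y77.6457
M3 S561
G1 X164.0998 Y82.0486 F2153
G1 X98.6625 Y93.8668
G1 X36.9427 Y104.8146
G1 X18.2202 Y106.6062
M5
G00 X78.5964 Y94.4559
M3 S561
G1 X102.9002 Y27.5417 F2153
G1 X179.7325 Y11.5871
G1 X78.5964 Y94.4559
M5
G00 X32.7093 Y139.9912
M3 S561
G1 X13.9231 Y152.0463 F2153
G1 X19.5829 Y173.6382
G1 X41.8670 Y174.9277
G1 X49.9796 Y154.1327
G1 X32.7093 Y139.9912
M5
G00 X220.5832 Y59.8376
M3 S561
G1 X214.7156 Y74.0032 F2153
G1 X200.5500 Y79.8708
G1 X186.3844 Y74.0032
G1 X180.5168 Y59.8376
G1 X186.3844 Y45.6720
G1 X200.5500 Y39.8044
G1 X214.7156 Y45.6720
G1 X220.5832 Y59.8376
M5
G00 X0.0000 Y0.0000

Since the viewBox matches the mm dimensions, user units are millimetres directly. The only transform is the Y-flip y_m = 192.9101 − y_svg.

Shape 1 is a cubic bezier drawn with `<path>`. Its stroke #ff0000 means score at S561, F2153. After flipping Y the toolpath is (193.9749,77.6457) → (164.0998,82.0486) → (98.6625,93.8668) → (36.9427,104.8146) → (18.2202,106.6062).

Shape 2 is a closed polygon drawn with `<polygon>`. Its stroke #ff0000 means score at S561, F2153. After flipping Y the toolpath is (78.5964,94.4559) → (102.9002,27.5417) → (179.7325,11.5871) → (78.5964,94.4559), returning to the start.

Shape 3 is a regular polygon drawn with `<path>`. Its stroke #ff0000 means score at S561, F2153. After flipping Y the toolpath is (32.7093,139.9912) → (13.9231,152.0463) → (19.5829,173.6382) → (41.8670,174.9277) → (49.9796,154.1327) → (32.7093,139.9912), returning to the start.

Shape 4 is a circle drawn with `<circle>`. Its stroke #ff0000 means score at S561, F2153. After flipping Y the toolpath is (220.5832,59.8376) → (214.7156,74.0032) → (200.5500,79.8708) → (186.3844,74.0032) → (180.5168,59.8376) → (186.3844,45.6720) → (200.5500,39.8044) → (214.7156,45.6720) → (220.5832,59.8376), returning to the start.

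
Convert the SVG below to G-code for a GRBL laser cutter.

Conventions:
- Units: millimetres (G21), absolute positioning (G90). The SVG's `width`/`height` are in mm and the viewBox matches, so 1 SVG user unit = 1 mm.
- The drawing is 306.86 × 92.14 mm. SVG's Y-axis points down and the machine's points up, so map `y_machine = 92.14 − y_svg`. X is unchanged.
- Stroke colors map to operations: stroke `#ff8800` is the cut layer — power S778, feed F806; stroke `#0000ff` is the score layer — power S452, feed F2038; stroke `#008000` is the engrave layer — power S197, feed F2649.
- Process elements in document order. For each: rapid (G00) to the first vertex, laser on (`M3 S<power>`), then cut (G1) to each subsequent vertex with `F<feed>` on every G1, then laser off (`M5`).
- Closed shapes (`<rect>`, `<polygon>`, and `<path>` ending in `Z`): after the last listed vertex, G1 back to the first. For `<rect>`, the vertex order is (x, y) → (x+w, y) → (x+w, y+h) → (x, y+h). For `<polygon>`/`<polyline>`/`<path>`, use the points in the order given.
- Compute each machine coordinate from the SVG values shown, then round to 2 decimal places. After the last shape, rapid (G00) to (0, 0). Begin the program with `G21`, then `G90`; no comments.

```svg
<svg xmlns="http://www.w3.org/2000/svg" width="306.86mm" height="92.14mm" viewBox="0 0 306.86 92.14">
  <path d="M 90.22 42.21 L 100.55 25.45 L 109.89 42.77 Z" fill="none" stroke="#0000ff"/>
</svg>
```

G21
G90
G00 X90.22 Y49.93
M3 S452
G1 X100.55 Y66.69 F2038
G1 X109.89 Y49.37 F2038
G1 X90.22 Y49.93 F2038
M5
G00 X0.00 Y0.00

Since the viewBox matches the mm dimensions, user units are millimetres directly. The only transform is the Y-flip y_m = 92.14 − y_svg.

Shape 1 is a regular polygon drawn with `<path>`. Its stroke #0000ff means score at S452, F2038. After flipping Y the toolpath is (90.22,49.93) → (100.55,66.69) → (109.89,49.37) → (90.22,49.93), returning to the start.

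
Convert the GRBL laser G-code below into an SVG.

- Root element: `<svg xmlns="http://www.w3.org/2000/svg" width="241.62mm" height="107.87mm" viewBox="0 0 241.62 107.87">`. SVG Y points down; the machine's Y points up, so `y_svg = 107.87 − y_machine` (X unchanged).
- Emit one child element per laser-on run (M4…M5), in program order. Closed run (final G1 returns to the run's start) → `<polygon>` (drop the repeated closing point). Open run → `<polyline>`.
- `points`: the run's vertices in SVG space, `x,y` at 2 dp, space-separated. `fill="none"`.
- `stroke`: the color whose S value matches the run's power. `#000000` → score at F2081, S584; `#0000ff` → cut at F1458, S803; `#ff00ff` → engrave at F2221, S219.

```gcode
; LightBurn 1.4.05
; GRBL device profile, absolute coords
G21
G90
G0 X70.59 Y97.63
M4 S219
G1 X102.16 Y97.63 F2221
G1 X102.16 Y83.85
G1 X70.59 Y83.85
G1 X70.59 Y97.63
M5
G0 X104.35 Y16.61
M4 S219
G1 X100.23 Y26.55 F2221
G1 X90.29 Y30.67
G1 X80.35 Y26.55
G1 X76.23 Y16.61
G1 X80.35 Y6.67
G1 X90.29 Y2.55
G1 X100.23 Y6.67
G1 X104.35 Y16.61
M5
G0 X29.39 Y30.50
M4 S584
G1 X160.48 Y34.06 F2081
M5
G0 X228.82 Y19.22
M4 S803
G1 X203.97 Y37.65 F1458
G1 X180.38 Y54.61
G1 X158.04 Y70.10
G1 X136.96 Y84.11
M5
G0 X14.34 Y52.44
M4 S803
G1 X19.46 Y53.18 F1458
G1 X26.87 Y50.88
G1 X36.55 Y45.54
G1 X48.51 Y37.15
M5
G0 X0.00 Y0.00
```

<svg xmlns="http://www.w3.org/2000/svg" width="241.62mm" height="107.87mm" viewBox="0 0 241.62 107.87">
  <polygon points="70.59,10.24 102.16,10.24 102.16,24.02 70.59,24.02" fill="none" stroke="#ff00ff"/>
  <polygon points="104.35,91.26 100.23,81.32 90.29,77.20 80.35,81.32 76.23,91.26 80.35,101.20 90.29,105.32 100.23,101.20" fill="none" stroke="#ff00ff"/>
  <polyline points="29.39,77.37 160.48,73.81" fill="none" stroke="#000000"/>
  <polyline points="228.82,88.65 203.97,70.22 180.38,53.26 158.04,37.77 136.96,23.76" fill="none" stroke="#0000ff"/>
  <polyline points="14.34,55.43 19.46,54.69 26.87,56.99 36.55,62.33 48.51,70.72" fill="none" stroke="#0000ff"/>
</svg>

y_svg = 107.87 − y_m.

[1] S219→`#ff00ff` (engrave); closed run; points: 70.59,10.24 102.16,10.24 102.16,24.02 70.59,24.02

[2] S219→`#ff00ff` (engrave); closed run; points: 104.35,91.26 100.23,81.32 90.29,77.20 80.35,81.32 76.23,91.26 80.35,101.20 90.29,105.32 100.23,101.20

[3] S584→`#000000` (score); open run; points: 29.39,77.37 160.48,73.81

[4] S803→`#0000ff` (cut); open run; points: 228.82,88.65 203.97,70.22 180.38,53.26 158.04,37.77 136.96,23.76

[5] S803→`#0000ff` (cut); open run; points: 14.34,55.43 19.46,54.69 26.87,56.99 36.55,62.33 48.51,70.72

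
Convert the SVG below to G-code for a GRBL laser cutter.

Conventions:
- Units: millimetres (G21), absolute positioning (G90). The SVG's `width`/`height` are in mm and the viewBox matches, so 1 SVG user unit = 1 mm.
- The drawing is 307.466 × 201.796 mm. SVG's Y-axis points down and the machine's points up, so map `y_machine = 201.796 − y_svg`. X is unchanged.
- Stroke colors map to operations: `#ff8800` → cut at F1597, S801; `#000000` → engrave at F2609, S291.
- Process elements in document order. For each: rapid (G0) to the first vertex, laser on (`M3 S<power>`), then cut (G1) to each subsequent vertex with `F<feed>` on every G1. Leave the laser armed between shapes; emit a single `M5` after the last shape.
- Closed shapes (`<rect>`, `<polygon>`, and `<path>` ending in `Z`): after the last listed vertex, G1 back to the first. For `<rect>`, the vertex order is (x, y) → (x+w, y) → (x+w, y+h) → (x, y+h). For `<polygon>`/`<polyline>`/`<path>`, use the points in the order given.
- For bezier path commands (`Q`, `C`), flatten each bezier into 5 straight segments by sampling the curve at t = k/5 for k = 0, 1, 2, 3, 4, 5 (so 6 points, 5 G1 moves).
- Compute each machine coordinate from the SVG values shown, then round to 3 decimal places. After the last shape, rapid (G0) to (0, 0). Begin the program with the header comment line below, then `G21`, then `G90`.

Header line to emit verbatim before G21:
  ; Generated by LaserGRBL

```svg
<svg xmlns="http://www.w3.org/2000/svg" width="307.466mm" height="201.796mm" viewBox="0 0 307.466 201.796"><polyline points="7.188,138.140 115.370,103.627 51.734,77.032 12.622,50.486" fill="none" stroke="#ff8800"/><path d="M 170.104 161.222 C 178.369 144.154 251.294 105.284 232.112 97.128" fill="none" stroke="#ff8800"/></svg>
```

; Generated by LaserGRBL
G21
G90
G0 X7.188 Y63.656
M3 S801
G1 X115.370 Y98.169 F1597
G1 X51.734 Y124.764 F1597
G1 X12.622 Y151.310 F1597
G0 X170.104 Y40.574
M3 S801
G1 X181.568 Y53.011 F1597
G1 X201.026 Y68.160 F1597
G1 X220.952 Y83.499 F1597
G1 X233.822 Y96.509 F1597
G1 X232.112 Y104.668 F1597
M5
G0 X0.000 Y0.000

Since the viewBox matches the mm dimensions, user units are millimetres directly. The only transform is the Y-flip y_m = 201.796 − y_svg.

Shape 1 is a open polyline drawn with `<polyline>`. Its stroke #ff8800 means cut at S801, F1597. After flipping Y the toolpath is (7.188,63.656) → (115.370,98.169) → (51.734,124.764) → (12.622,151.310).

Shape 2 is a cubic bezier drawn with `<path>`. Its stroke #ff8800 means cut at S801, F1597. After flipping Y the toolpath is (170.104,40.574) → (181.568,53.011) → (201.026,68.160) → (220.952,83.499) → (233.822,96.509) → (232.112,104.668).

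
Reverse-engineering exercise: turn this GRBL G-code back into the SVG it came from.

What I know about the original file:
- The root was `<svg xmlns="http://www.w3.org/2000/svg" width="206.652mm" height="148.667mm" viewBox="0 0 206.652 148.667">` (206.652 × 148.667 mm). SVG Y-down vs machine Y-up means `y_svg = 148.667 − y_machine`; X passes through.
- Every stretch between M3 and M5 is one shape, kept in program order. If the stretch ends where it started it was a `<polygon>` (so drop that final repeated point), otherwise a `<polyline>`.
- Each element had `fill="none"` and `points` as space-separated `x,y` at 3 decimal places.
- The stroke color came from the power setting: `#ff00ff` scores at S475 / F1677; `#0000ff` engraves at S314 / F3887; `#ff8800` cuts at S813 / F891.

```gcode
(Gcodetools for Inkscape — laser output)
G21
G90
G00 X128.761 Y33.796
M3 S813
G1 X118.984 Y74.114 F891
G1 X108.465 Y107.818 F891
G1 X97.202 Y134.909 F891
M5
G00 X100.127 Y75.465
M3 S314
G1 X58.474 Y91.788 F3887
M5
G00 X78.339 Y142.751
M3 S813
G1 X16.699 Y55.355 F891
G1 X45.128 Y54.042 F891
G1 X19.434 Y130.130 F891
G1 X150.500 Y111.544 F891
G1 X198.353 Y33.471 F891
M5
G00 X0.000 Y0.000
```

Machine Y-up, SVG Y-down with viewBox height 148.667, so y_svg = 148.667 − y_machine; X carries over.

Run 1: S813 ⇒ cut layer `#ff8800`. The run is open, so emit a `<polyline>` with points (Y-flipped): 128.761,114.871 118.984,74.553 108.465,40.849 97.202,13.758.

Run 2: power S314 maps to stroke `#0000ff` (engrave). The run is open, so emit a `<polyline>` with points (Y-flipped): 100.127,73.202 58.474,56.879.

Run 3: S813 ⇒ cut layer `#ff8800`. The run is open, so emit a `<polyline>` with points (Y-flipped): 78.339,5.916 16.699,93.312 45.128,94.625 19.434,18.537 150.500,37.123 198.353,115.196.

<svg xmlns="http://www.w3.org/2000/svg" width="206.652mm" height="148.667mm" viewBox="0 0 206.652 148.667">
  <polyline points="128.761,114.871 118.984,74.553 108.465,40.849 97.202,13.758" fill="none" stroke="#ff8800"/>
  <polyline points="100.127,73.202 58.474,56.879" fill="none" stroke="#0000ff"/>
  <polyline points="78.339,5.916 16.699,93.312 45.128,94.625 19.434,18.537 150.500,37.123 198.353,115.196" fill="none" stroke="#ff8800"/>
</svg>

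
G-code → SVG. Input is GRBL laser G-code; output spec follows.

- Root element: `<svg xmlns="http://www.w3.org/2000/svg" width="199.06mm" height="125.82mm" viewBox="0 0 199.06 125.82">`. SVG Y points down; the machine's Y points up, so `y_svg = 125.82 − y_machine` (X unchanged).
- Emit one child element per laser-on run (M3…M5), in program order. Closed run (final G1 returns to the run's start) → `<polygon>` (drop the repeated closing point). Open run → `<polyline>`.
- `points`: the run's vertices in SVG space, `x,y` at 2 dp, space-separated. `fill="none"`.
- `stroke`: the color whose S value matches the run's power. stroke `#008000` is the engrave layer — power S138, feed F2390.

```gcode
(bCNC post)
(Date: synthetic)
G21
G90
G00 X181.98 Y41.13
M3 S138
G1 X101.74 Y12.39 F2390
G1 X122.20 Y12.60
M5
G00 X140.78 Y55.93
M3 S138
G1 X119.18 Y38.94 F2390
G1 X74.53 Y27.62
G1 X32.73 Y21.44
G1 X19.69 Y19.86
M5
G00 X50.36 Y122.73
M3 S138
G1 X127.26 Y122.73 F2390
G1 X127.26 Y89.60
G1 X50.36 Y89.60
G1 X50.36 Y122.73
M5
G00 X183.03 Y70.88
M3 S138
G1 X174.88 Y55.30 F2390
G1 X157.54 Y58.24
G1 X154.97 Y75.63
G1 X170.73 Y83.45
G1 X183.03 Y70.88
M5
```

<svg xmlns="http://www.w3.org/2000/svg" width="199.06mm" height="125.82mm" viewBox="0 0 199.06 125.82">
  <polyline points="181.98,84.69 101.74,113.43 122.20,113.22" fill="none" stroke="#008000"/>
  <polyline points="140.78,69.89 119.18,86.88 74.53,98.20 32.73,104.38 19.69,105.96" fill="none" stroke="#008000"/>
  <polygon points="50.36,3.09 127.26,3.09 127.26,36.22 50.36,36.22" fill="none" stroke="#008000"/>
  <polygon points="183.03,54.94 174.88,70.52 157.54,67.58 154.97,50.19 170.73,42.37" fill="none" stroke="#008000"/>
</svg>

Machine Y-up, SVG Y-down with viewBox height 125.82, so y_svg = 125.82 − y_machine; X carries over. Every run uses S138, so all elements get stroke `#008000` (engrave).

Run 1: The run is open, so emit a `<polyline>` with points (Y-flipped): 181.98,84.69 101.74,113.43 122.20,113.22.

Run 2: The run is open, so emit a `<polyline>` with points (Y-flipped): 140.78,69.89 119.18,86.88 74.53,98.20 32.73,104.38 19.69,105.96.

Run 3: The run returns to its start, so emit a `<polygon>` with points (Y-flipped): 50.36,3.09 127.26,3.09 127.26,36.22 50.36,36.22.

Run 4: The run returns to its start, so emit a `<polygon>` with points (Y-flipped): 183.03,54.94 174.88,70.52 157.54,67.58 154.97,50.19 170.73,42.37.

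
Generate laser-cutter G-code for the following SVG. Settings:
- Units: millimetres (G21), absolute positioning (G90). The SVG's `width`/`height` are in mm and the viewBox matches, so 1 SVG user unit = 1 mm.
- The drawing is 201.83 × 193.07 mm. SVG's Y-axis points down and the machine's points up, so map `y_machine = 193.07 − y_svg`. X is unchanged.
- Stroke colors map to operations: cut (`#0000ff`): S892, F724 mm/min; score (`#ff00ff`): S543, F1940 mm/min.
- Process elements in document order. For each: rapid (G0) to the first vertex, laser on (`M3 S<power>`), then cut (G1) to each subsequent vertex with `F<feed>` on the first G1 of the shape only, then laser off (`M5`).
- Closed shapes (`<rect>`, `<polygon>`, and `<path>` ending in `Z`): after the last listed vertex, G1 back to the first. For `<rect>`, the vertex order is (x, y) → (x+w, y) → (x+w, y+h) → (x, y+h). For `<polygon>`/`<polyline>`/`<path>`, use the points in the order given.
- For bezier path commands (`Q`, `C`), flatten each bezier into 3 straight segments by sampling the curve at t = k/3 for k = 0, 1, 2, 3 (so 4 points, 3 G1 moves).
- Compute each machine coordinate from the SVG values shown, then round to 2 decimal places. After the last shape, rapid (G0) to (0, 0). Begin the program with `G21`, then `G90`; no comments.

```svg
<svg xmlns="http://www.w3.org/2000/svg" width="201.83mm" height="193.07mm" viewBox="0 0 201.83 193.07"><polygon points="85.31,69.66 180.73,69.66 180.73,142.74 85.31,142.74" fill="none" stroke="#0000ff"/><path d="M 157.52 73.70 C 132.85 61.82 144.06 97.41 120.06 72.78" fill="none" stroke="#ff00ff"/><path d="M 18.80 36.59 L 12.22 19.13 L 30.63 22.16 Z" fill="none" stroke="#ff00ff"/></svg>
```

viewBox `0 0 201.83 193.07` with mm width/height → 1 unit = 1 mm. Flip: y_m = 193.07 − y_svg.

**Shape 1** — `<polygon>` rectangle, stroke `#0000ff` → cut (S892, F724). Machine vertices: (85.31,123.41) → (180.73,123.41) → (180.73,50.33) → (85.31,50.33) → (85.31,123.41). Closed: final G1 returns to the first vertex.

**Shape 2** — `<path>` cubic bezier, stroke `#ff00ff` → score (S543, F1940). Control points (SVG): P0=(157.52,73.70), P1=(132.85,61.82), P2=(144.06,97.41), P3=(120.06,72.78); sampled at t=k/3. Machine vertices: (157.52,119.37) → (142.18,119.42) → (134.96,111.74) → (120.06,120.29). Open path.

**Shape 3** — `<path>` regular polygon, stroke `#ff00ff` → score (S543, F1940). Machine vertices: (18.80,156.48) → (12.22,173.94) → (30.63,170.91) → (18.80,156.48). Closed: final G1 returns to the first vertex.

G21
G90
G0 X85.31 Y123.41
M3 S892
G1 X180.73 Y123.41 F724
G1 X180.73 Y50.33
G1 X85.31 Y50.33
G1 X85.31 Y123.41
M5
G0 X157.52 Y119.37
M3 S543
G1 X142.18 Y119.42 F1940
G1 X134.96 Y111.74
G1 X120.06 Y120.29
M5
G0 X18.80 Y156.48
M3 S543
G1 X12.22 Y173.94 F1940
G1 X30.63 Y170.91
G1 X18.80 Y156.48
M5
G0 X0.00 Y0.00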